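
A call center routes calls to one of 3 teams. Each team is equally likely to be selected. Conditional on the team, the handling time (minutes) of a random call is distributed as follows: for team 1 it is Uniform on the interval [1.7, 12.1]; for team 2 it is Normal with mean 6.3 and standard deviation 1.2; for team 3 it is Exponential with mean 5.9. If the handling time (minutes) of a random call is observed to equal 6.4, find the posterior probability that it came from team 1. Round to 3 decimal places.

Likelihoods f(6.4 | ·): 1: 0.0961538; 2: 0.3313; 3: 0.0572861.
Posterior ∝ prior × likelihood. Numerator for 1: 0.333333·0.0961538 = 0.0320513.
Normalizing constant: 0.333333·0.0961538 + 0.333333·0.3313 + 0.333333·0.0572861 = 0.16158.
P(1 | observation) = 0.0320513 / 0.16158 = 0.198362.

0.198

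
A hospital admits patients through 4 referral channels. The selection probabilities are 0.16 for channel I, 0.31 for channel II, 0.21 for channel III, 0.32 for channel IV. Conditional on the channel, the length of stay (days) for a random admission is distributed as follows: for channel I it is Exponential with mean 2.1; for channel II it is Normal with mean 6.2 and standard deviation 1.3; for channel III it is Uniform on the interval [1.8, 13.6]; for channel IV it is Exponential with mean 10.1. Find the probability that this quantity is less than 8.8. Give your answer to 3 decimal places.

Conditional on each channel, P(X < 8.8): I: 0.984861; II: 0.97725; III: 0.59322; IV: 0.581587.
By total probability, P(X < 8.8) = 0.16·0.984861 + 0.31·0.97725 + 0.21·0.59322 + 0.32·0.581587 = 0.771209.

0.771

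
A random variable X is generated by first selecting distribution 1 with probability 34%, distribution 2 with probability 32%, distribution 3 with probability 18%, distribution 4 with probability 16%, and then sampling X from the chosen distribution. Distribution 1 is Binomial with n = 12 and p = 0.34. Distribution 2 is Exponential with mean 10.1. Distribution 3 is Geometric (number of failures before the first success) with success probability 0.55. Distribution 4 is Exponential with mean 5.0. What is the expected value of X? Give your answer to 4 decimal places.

Component means — 1: 4.08; 2: 10.1; 3: 0.818182; 4: 5.
E[X] = 0.34·4.08 + 0.32·10.1 + 0.18·0.818182 + 0.16·5 = 5.56647.

5.5665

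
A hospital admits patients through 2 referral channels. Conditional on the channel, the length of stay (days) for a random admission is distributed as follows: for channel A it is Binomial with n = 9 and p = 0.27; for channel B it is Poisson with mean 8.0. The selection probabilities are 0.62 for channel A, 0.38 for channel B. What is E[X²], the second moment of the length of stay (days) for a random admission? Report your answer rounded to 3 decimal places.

For each component E[X²] = Var + (mean)², giving A: 7.6788; B: 72.
Overall E[X²] = 0.62·7.6788 + 0.38·72 = 32.1209.

32.121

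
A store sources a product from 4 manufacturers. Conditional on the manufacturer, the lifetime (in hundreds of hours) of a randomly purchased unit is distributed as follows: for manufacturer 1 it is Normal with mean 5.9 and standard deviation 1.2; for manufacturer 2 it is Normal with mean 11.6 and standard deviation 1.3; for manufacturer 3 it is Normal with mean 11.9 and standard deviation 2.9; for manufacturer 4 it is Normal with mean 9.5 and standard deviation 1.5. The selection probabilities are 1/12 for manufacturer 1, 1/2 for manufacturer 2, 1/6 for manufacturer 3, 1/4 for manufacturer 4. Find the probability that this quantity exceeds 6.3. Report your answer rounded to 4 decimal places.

Conditional on each manufacturer, P(X > 6.3): 1: 0.369441; 2: 0.999977; 3: 0.973261; 4: 0.983551.
By total probability, P(X > 6.3) = 0.0833333·0.369441 + 0.5·0.999977 + 0.166667·0.973261 + 0.25·0.983551 = 0.938873.

0.9389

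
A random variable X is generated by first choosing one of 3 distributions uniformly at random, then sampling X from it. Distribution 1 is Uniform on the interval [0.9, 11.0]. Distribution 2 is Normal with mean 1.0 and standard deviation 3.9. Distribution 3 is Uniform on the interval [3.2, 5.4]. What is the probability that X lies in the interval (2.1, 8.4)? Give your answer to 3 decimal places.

0.661

Conditional on each component, P(2.1 < X < 8.4): 1: 0.623762; 2: 0.360067; 3: 1.
By total probability, P(2.1 < X < 8.4) = 0.333333·0.623762 + 0.333333·0.360067 + 0.333333·1 = 0.661276.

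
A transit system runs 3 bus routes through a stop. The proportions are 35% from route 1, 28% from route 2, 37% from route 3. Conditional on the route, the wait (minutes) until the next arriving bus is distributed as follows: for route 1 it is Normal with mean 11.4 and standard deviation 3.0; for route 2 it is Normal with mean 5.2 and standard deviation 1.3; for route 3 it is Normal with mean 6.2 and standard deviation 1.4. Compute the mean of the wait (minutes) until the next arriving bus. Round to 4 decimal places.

Component means — 1: 11.4; 2: 5.2; 3: 6.2.
E[X] = 0.35·11.4 + 0.28·5.2 + 0.37·6.2 = 7.74.

7.7400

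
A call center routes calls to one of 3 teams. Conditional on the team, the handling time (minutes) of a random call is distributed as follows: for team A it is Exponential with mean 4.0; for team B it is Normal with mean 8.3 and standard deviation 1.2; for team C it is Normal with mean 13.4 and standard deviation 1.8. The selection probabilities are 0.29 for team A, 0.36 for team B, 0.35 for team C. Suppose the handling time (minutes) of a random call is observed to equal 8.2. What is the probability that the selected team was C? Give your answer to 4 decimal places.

Likelihoods f(8.2 | ·): A: 0.0321837; B: 0.3313; C: 0.00341504.
Posterior ∝ prior × likelihood. Numerator for C: 0.35·0.00341504 = 0.00119527.
Normalizing constant: 0.29·0.0321837 + 0.36·0.3313 + 0.35·0.00341504 = 0.129796.
P(C | observation) = 0.00119527 / 0.129796 = 0.00920877.

0.0092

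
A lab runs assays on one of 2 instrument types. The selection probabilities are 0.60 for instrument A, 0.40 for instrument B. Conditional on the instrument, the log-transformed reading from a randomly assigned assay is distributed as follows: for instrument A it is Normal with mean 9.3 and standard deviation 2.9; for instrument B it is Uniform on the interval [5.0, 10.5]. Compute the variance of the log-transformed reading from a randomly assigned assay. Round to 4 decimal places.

Per component, A: μ=9.3, E[X²]=94.9; B: μ=7.75, E[X²]=62.5833.
E[X] = 0.6·9.3 + 0.4·7.75 = 8.68.
E[X²] = 0.6·94.9 + 0.4·62.5833 = 81.9733.
Var(X) = E[X²] − (E[X])² = 81.9733 − 75.3424 = 6.63093.

6.6309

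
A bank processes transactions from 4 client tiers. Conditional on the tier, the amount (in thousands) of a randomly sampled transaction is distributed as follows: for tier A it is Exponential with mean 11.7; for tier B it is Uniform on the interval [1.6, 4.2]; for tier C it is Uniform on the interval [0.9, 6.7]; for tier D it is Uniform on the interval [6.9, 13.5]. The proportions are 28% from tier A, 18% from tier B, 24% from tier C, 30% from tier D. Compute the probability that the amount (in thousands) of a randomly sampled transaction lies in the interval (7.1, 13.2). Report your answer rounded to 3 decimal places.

0.339

Conditional on each tier, P(7.1 < X < 13.2): A: 0.221458; B: 0; C: 0; D: 0.924242.
By total probability, P(7.1 < X < 13.2) = 0.28·0.221458 + 0.18·0 + 0.24·0 + 0.3·0.924242 = 0.339281.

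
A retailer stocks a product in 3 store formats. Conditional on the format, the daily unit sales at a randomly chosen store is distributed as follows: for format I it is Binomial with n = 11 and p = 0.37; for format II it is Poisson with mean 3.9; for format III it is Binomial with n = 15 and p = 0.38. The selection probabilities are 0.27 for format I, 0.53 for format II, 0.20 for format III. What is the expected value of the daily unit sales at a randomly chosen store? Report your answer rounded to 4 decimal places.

4.3059

Component means — I: 4.07; II: 3.9; III: 5.7.
E[X] = 0.27·4.07 + 0.53·3.9 + 0.2·5.7 = 4.3059.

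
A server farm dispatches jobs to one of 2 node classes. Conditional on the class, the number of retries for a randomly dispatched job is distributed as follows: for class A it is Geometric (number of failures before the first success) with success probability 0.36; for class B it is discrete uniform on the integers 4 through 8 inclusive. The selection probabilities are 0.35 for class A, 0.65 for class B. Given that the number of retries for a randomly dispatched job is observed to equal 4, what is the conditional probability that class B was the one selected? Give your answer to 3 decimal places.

Likelihoods P(X=4 | ·): A: 0.060398; B: 0.2.
Posterior ∝ prior × likelihood. Numerator for B: 0.65·0.2 = 0.13.
Normalizing constant: 0.35·0.060398 + 0.65·0.2 = 0.151139.
P(B | observation) = 0.13 / 0.151139 = 0.860134.

0.860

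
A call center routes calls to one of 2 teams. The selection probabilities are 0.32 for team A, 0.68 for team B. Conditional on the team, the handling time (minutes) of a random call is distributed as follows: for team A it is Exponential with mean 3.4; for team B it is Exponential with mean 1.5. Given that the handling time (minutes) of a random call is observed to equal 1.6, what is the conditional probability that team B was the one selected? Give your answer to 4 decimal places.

0.7263

Likelihoods f(1.6 | ·): A: 0.183716; B: 0.229436.
Posterior ∝ prior × likelihood. Numerator for B: 0.68·0.229436 = 0.156016.
Normalizing constant: 0.32·0.183716 + 0.68·0.229436 = 0.214806.
P(B | observation) = 0.156016 / 0.214806 = 0.726315.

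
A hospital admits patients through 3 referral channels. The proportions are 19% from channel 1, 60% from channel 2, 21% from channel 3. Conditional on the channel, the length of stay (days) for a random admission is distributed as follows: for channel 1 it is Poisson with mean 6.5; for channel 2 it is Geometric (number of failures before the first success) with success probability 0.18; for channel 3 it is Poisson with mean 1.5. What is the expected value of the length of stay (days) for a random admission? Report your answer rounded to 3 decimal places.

Component means — 1: 6.5; 2: 4.55556; 3: 1.5.
E[X] = 0.19·6.5 + 0.6·4.55556 + 0.21·1.5 = 4.28333.

4.283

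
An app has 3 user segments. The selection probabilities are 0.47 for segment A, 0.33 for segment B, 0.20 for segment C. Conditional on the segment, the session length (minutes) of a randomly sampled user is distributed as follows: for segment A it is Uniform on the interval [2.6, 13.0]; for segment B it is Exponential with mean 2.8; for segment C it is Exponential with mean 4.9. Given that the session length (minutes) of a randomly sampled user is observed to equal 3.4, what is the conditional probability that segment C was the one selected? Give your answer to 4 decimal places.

0.2028

Likelihoods f(3.4 | ·): A: 0.0961538; B: 0.106044; C: 0.101966.
Posterior ∝ prior × likelihood. Numerator for C: 0.2·0.101966 = 0.0203933.
Normalizing constant: 0.47·0.0961538 + 0.33·0.106044 + 0.2·0.101966 = 0.10058.
P(C | observation) = 0.0203933 / 0.10058 = 0.202757.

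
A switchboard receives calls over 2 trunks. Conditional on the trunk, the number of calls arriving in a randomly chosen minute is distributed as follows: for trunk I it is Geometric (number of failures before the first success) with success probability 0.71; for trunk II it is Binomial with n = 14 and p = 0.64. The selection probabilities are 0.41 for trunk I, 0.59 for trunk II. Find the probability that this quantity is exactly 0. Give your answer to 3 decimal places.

0.291

Conditional on each trunk, P(X = 0): I: 0.71; II: 6.14094e-07.
By total probability, P(X = 0) = 0.41·0.71 + 0.59·6.14094e-07 = 0.2911.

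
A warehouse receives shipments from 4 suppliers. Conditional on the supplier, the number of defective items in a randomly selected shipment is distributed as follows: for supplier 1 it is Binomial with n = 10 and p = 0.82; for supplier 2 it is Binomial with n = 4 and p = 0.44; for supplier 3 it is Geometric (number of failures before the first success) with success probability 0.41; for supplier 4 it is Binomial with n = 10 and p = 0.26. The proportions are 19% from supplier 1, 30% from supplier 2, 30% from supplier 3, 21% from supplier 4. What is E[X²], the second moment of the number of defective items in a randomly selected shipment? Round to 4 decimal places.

For each component E[X²] = Var + (mean)², giving 1: 68.716; 2: 4.0832; 3: 5.58061; 4: 8.684.
Overall E[X²] = 0.19·68.716 + 0.3·4.0832 + 0.3·5.58061 + 0.21·8.684 = 17.7788.

17.7788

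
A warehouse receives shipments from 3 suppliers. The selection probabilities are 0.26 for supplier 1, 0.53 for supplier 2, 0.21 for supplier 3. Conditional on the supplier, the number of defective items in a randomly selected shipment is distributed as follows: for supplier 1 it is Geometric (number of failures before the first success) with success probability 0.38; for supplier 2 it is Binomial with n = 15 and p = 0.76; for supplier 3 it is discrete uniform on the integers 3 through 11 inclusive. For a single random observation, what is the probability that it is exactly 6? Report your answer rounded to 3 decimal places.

0.030

Conditional on each supplier, P(X = 6): 1: 0.0215841; 2: 0.00254793; 3: 0.111111.
By total probability, P(X = 6) = 0.26·0.0215841 + 0.53·0.00254793 + 0.21·0.111111 = 0.0302956.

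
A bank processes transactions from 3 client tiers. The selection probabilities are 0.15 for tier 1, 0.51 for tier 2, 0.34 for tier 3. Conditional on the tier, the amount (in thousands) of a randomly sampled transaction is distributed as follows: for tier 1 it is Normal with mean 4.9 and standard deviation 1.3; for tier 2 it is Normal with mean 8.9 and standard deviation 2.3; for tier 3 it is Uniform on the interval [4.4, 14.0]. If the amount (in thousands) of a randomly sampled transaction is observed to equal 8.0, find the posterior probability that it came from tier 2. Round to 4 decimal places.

0.6826

Likelihoods f(8.0 | ·): 1: 0.0178724; 2: 0.160669; 3: 0.104167.
Posterior ∝ prior × likelihood. Numerator for 2: 0.51·0.160669 = 0.0819413.
Normalizing constant: 0.15·0.0178724 + 0.51·0.160669 + 0.34·0.104167 = 0.120039.
P(2 | observation) = 0.0819413 / 0.120039 = 0.682623.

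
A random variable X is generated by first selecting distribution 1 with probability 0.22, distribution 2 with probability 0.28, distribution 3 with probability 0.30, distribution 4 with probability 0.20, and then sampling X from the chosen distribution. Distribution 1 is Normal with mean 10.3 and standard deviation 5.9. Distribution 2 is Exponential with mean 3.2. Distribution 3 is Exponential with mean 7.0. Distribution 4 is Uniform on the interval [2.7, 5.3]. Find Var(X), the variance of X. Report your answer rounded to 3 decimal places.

32.697

Per component, 1: μ=10.3, E[X²]=140.9; 2: μ=3.2, E[X²]=20.48; 3: μ=7, E[X²]=98; 4: μ=4, E[X²]=16.5633.
E[X] = 0.22·10.3 + 0.28·3.2 + 0.3·7 + 0.2·4 = 6.062.
E[X²] = 0.22·140.9 + 0.28·20.48 + 0.3·98 + 0.2·16.5633 = 69.4451.
Var(X) = E[X²] − (E[X])² = 69.4451 − 36.7478 = 32.6972.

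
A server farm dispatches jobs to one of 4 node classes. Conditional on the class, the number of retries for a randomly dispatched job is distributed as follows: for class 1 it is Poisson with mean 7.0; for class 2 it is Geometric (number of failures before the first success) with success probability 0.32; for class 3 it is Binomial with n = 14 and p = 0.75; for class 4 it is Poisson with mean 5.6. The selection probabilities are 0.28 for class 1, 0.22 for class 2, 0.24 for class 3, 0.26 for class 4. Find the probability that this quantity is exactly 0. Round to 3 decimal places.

0.072

Conditional on each class, P(X = 0): 1: 0.000911882; 2: 0.32; 3: 3.72529e-09; 4: 0.00369786.
By total probability, P(X = 0) = 0.28·0.000911882 + 0.22·0.32 + 0.24·3.72529e-09 + 0.26·0.00369786 = 0.0716168.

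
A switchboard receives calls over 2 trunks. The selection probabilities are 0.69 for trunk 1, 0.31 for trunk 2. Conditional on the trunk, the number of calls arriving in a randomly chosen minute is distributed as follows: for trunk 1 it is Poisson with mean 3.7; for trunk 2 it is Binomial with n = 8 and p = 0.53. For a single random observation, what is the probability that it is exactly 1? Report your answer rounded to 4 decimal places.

Conditional on each trunk, P(X = 1): 1: 0.091477; 2: 0.0214808.
By total probability, P(X = 1) = 0.69·0.091477 + 0.31·0.0214808 = 0.0697782.

0.0698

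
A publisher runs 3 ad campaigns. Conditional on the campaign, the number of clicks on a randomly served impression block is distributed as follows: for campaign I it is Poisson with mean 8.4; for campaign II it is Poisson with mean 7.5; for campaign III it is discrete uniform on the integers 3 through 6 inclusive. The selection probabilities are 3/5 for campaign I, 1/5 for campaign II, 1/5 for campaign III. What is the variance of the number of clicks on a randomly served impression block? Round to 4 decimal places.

Per component, I: μ=8.4, E[X²]=78.96; II: μ=7.5, E[X²]=63.75; III: μ=4.5, E[X²]=21.5.
E[X] = 0.6·8.4 + 0.2·7.5 + 0.2·4.5 = 7.44.
E[X²] = 0.6·78.96 + 0.2·63.75 + 0.2·21.5 = 64.426.
Var(X) = E[X²] − (E[X])² = 64.426 − 55.3536 = 9.0724.

9.0724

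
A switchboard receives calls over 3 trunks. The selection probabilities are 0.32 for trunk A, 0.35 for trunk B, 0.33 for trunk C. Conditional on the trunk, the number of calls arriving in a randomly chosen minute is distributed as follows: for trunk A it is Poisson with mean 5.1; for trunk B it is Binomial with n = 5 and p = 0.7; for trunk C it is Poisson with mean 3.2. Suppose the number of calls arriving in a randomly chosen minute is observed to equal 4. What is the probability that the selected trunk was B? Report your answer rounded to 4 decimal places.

0.5256

Likelihoods P(X=4 | ·): A: 0.171857; B: 0.36015; C: 0.178093.
Posterior ∝ prior × likelihood. Numerator for B: 0.35·0.36015 = 0.126052.
Normalizing constant: 0.32·0.171857 + 0.35·0.36015 + 0.33·0.178093 = 0.239817.
P(B | observation) = 0.126052 / 0.239817 = 0.525619.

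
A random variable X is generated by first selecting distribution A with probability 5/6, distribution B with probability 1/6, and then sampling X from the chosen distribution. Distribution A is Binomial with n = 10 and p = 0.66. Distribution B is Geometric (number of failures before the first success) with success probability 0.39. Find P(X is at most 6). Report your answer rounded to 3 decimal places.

Conditional on each component, P(X ≤ 6): A: 0.458939; B: 0.968573.
By total probability, P(X ≤ 6) = 0.833333·0.458939 + 0.166667·0.968573 = 0.543878.

0.544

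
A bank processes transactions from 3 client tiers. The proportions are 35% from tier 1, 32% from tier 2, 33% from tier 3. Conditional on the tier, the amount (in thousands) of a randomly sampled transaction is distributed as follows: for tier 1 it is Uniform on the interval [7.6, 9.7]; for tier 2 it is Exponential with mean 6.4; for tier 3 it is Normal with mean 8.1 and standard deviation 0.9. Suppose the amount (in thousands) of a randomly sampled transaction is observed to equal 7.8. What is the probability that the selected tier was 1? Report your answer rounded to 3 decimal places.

0.521

Likelihoods f(7.8 | ·): 1: 0.47619; 2: 0.0461874; 3: 0.419315.
Posterior ∝ prior × likelihood. Numerator for 1: 0.35·0.47619 = 0.166667.
Normalizing constant: 0.35·0.47619 + 0.32·0.0461874 + 0.33·0.419315 = 0.31982.
P(1 | observation) = 0.166667 / 0.31982 = 0.521126.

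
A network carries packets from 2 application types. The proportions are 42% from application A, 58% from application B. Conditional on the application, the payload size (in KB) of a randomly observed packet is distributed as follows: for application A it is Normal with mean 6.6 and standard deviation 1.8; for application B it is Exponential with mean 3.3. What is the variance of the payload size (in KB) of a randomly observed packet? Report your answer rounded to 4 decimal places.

Per component, A: μ=6.6, E[X²]=46.8; B: μ=3.3, E[X²]=21.78.
E[X] = 0.42·6.6 + 0.58·3.3 = 4.686.
E[X²] = 0.42·46.8 + 0.58·21.78 = 32.2884.
Var(X) = E[X²] − (E[X])² = 32.2884 − 21.9586 = 10.3298.

10.3298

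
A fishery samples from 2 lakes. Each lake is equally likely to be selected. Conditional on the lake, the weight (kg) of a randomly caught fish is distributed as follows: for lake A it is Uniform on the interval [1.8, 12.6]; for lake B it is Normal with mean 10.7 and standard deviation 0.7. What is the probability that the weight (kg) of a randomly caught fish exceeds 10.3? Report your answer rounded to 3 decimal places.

0.465

Conditional on each lake, P(X > 10.3): A: 0.212963; B: 0.716145.
By total probability, P(X > 10.3) = 0.5·0.212963 + 0.5·0.716145 = 0.464554.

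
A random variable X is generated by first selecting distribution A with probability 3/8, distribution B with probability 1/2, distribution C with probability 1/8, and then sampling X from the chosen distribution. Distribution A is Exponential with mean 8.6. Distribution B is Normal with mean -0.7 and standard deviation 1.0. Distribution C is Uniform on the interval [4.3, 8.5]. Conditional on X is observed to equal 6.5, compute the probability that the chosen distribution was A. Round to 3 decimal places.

Likelihoods f(6.5 | ·): A: 0.0546079; B: 2.20799e-12; C: 0.238095.
Posterior ∝ prior × likelihood. Numerator for A: 0.375·0.0546079 = 0.020478.
Normalizing constant: 0.375·0.0546079 + 0.5·2.20799e-12 + 0.125·0.238095 = 0.0502399.
P(A | observation) = 0.020478 / 0.0502399 = 0.407604.

0.408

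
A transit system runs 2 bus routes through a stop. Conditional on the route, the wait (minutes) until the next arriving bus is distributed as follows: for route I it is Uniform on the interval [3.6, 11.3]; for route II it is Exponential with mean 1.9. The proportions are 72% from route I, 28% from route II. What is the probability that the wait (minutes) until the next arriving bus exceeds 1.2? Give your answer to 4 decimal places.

0.8689

Conditional on each route, P(X > 1.2): I: 1; II: 0.531752.
By total probability, P(X > 1.2) = 0.72·1 + 0.28·0.531752 = 0.86889.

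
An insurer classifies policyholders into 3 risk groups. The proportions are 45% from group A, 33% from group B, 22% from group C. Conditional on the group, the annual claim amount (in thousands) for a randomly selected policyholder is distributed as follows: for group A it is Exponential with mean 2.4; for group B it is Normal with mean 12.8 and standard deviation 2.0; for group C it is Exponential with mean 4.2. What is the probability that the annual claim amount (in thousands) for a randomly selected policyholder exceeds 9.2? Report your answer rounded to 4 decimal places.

Conditional on each group, P(X > 9.2): A: 0.0216374; B: 0.96407; C: 0.111863.
By total probability, P(X > 9.2) = 0.45·0.0216374 + 0.33·0.96407 + 0.22·0.111863 = 0.35249.

0.3525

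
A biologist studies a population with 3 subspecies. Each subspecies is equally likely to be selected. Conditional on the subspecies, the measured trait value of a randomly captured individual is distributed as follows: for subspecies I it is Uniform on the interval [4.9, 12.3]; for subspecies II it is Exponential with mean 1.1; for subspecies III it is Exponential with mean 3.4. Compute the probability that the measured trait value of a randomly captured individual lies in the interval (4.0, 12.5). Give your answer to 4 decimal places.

0.4365

Conditional on each subspecies, P(4.0 < X < 12.5): I: 1; II: 0.0263364; III: 0.283053.
By total probability, P(4.0 < X < 12.5) = 0.333333·1 + 0.333333·0.0263364 + 0.333333·0.283053 = 0.436463.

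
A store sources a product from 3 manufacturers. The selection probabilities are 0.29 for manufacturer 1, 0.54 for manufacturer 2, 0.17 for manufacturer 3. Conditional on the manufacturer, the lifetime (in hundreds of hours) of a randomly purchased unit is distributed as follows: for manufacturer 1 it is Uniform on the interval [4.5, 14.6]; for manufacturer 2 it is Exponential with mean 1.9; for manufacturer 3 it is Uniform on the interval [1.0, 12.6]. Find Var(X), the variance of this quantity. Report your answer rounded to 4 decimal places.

Per component, 1: μ=9.55, E[X²]=99.7033; 2: μ=1.9, E[X²]=7.22; 3: μ=6.8, E[X²]=57.4533.
E[X] = 0.29·9.55 + 0.54·1.9 + 0.17·6.8 = 4.9515.
E[X²] = 0.29·99.7033 + 0.54·7.22 + 0.17·57.4533 = 42.5798.
Var(X) = E[X²] − (E[X])² = 42.5798 − 24.5174 = 18.0625.

18.0625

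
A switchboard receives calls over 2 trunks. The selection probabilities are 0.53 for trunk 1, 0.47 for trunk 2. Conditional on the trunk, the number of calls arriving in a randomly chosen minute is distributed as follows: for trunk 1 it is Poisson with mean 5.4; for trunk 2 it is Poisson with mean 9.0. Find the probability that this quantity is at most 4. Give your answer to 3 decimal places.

Conditional on each trunk, P(X ≤ 4): 1: 0.373311; 2: 0.0549636.
By total probability, P(X ≤ 4) = 0.53·0.373311 + 0.47·0.0549636 = 0.223688.

0.224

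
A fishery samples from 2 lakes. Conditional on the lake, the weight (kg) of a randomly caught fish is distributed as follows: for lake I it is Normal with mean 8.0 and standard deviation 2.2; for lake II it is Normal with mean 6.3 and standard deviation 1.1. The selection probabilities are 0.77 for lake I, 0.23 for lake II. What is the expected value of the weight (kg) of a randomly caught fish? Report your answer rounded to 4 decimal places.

7.6090

Component means — I: 8; II: 6.3.
E[X] = 0.77·8 + 0.23·6.3 = 7.609.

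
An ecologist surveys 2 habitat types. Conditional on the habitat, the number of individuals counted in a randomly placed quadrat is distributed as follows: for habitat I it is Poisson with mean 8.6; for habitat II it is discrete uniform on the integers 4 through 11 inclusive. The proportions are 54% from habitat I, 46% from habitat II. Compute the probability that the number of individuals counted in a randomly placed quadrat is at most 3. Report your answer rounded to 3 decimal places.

Conditional on each habitat, P(X ≤ 3): I: 0.0280926; II: 0.
By total probability, P(X ≤ 3) = 0.54·0.0280926 + 0.46·0 = 0.01517.

0.015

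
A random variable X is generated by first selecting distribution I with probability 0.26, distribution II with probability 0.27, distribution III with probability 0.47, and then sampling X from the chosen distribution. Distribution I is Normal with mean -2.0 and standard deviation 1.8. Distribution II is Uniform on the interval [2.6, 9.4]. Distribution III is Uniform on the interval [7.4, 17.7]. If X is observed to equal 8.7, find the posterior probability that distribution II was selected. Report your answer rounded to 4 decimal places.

0.4653

Likelihoods f(8.7 | ·): I: 4.70361e-09; II: 0.147059; III: 0.0970874.
Posterior ∝ prior × likelihood. Numerator for II: 0.27·0.147059 = 0.0397059.
Normalizing constant: 0.26·4.70361e-09 + 0.27·0.147059 + 0.47·0.0970874 = 0.085337.
P(II | observation) = 0.0397059 / 0.085337 = 0.465284.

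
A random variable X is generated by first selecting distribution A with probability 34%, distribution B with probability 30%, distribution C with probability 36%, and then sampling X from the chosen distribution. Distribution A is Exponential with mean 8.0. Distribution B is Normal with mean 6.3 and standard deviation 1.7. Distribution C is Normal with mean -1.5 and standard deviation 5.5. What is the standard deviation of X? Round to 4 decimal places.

7.1714

Per component, A: μ=8, E[X²]=128; B: μ=6.3, E[X²]=42.58; C: μ=-1.5, E[X²]=32.5.
E[X] = 0.34·8 + 0.3·6.3 + 0.36·-1.5 = 4.07.
E[X²] = 0.34·128 + 0.3·42.58 + 0.36·32.5 = 67.994.
Var(X) = E[X²] − (E[X])² = 67.994 − 16.5649 = 51.4291.
SD(X) = √51.4291 = 7.17141.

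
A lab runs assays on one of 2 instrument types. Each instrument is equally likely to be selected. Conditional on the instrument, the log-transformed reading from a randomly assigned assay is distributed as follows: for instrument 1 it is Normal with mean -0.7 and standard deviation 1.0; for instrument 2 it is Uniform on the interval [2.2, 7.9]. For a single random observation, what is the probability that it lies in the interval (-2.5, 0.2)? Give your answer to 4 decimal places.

0.3900

Conditional on each instrument, P(-2.5 < X < 0.2): 1: 0.78001; 2: 0.
By total probability, P(-2.5 < X < 0.2) = 0.5·0.78001 + 0.5·0 = 0.390005.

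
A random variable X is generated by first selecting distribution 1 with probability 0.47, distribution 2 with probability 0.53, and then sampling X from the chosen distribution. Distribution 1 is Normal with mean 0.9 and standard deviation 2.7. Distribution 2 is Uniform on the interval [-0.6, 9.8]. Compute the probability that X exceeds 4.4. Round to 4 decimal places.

0.3210

Conditional on each component, P(X > 4.4): 1: 0.0974367; 2: 0.519231.
By total probability, P(X > 4.4) = 0.47·0.0974367 + 0.53·0.519231 = 0.320988.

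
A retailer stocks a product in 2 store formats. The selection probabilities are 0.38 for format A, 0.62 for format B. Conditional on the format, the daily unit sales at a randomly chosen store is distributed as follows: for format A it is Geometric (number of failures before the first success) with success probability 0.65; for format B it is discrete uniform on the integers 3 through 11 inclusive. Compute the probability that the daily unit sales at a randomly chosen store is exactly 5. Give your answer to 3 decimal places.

0.070

Conditional on each format, P(X = 5): A: 0.00341392; B: 0.111111.
By total probability, P(X = 5) = 0.38·0.00341392 + 0.62·0.111111 = 0.0701862.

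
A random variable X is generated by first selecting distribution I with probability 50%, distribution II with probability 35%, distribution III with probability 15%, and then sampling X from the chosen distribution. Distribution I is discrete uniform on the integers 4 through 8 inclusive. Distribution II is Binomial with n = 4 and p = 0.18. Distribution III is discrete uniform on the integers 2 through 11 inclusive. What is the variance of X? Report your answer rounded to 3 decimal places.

Per component, I: μ=6, E[X²]=38; II: μ=0.72, E[X²]=1.1088; III: μ=6.5, E[X²]=50.5.
E[X] = 0.5·6 + 0.35·0.72 + 0.15·6.5 = 4.227.
E[X²] = 0.5·38 + 0.35·1.1088 + 0.15·50.5 = 26.9631.
Var(X) = E[X²] − (E[X])² = 26.9631 − 17.8675 = 9.09555.

9.096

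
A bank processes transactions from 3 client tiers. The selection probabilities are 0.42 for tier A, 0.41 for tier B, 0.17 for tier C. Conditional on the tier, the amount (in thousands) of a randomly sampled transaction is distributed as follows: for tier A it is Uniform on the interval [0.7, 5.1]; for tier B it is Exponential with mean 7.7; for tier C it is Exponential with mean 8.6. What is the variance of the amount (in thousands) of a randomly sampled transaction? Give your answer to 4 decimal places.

Per component, A: μ=2.9, E[X²]=10.0233; B: μ=7.7, E[X²]=118.58; C: μ=8.6, E[X²]=147.92.
E[X] = 0.42·2.9 + 0.41·7.7 + 0.17·8.6 = 5.837.
E[X²] = 0.42·10.0233 + 0.41·118.58 + 0.17·147.92 = 77.974.
Var(X) = E[X²] − (E[X])² = 77.974 − 34.0706 = 43.9034.

43.9034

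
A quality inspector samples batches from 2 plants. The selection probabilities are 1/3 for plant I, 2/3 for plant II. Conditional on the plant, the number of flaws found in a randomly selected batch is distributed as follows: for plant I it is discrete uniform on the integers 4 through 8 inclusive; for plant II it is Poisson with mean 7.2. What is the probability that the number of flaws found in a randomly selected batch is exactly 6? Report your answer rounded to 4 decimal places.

Conditional on each plant, P(X = 6): I: 0.2; II: 0.144458.
By total probability, P(X = 6) = 0.333333·0.2 + 0.666667·0.144458 = 0.162972.

0.1630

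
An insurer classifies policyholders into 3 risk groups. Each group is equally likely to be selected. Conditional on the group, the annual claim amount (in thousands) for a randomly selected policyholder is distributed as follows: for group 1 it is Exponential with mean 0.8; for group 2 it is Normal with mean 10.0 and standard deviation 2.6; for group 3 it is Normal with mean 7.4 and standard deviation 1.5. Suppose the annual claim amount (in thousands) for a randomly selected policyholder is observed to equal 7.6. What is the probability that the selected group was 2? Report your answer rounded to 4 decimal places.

Likelihoods f(7.6 | ·): 1: 9.35648e-05; 2: 0.10021; 3: 0.263608.
Posterior ∝ prior × likelihood. Numerator for 2: 0.333333·0.10021 = 0.0334034.
Normalizing constant: 0.333333·9.35648e-05 + 0.333333·0.10021 + 0.333333·0.263608 = 0.121304.
P(2 | observation) = 0.0334034 / 0.121304 = 0.27537.

0.2754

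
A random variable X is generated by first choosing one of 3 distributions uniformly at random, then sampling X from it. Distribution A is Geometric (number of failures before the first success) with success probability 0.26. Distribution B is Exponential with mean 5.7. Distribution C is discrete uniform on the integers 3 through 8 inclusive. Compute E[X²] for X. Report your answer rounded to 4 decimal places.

39.0647

For each component E[X²] = Var + (mean)², giving A: 19.0473; B: 64.98; C: 33.1667.
Overall E[X²] = 0.333333·19.0473 + 0.333333·64.98 + 0.333333·33.1667 = 39.0647.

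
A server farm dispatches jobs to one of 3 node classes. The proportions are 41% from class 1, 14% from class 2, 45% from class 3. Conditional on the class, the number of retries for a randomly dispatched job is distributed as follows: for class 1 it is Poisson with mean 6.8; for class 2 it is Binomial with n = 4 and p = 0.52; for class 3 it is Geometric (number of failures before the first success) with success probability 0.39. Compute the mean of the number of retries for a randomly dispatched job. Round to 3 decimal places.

3.783

Component means — 1: 6.8; 2: 2.08; 3: 1.5641.
E[X] = 0.41·6.8 + 0.14·2.08 + 0.45·1.5641 = 3.78305.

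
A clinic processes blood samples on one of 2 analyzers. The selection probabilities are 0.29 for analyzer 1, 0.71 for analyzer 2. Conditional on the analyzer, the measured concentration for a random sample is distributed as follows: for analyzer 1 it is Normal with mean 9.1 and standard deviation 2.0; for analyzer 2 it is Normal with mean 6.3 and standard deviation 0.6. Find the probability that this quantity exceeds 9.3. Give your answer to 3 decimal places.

Conditional on each analyzer, P(X > 9.3): 1: 0.460172; 2: 2.86652e-07.
By total probability, P(X > 9.3) = 0.29·0.460172 + 0.71·2.86652e-07 = 0.13345.

0.133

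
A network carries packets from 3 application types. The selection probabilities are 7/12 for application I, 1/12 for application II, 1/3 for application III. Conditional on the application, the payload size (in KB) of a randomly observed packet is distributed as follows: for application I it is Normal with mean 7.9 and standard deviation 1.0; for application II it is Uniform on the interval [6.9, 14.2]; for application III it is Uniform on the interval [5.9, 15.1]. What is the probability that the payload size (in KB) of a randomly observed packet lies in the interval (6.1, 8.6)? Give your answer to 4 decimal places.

0.5312

Conditional on each application, P(6.1 < X < 8.6): I: 0.722106; II: 0.232877; III: 0.271739.
By total probability, P(6.1 < X < 8.6) = 0.583333·0.722106 + 0.0833333·0.232877 + 0.333333·0.271739 = 0.531215.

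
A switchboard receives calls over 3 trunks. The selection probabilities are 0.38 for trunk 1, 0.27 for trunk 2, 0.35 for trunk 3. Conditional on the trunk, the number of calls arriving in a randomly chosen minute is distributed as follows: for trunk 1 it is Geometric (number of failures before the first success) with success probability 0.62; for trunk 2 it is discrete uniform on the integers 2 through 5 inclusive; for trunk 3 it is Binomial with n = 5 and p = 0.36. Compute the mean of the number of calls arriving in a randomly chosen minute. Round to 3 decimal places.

1.808

Component means — 1: 0.612903; 2: 3.5; 3: 1.8.
E[X] = 0.38·0.612903 + 0.27·3.5 + 0.35·1.8 = 1.8079.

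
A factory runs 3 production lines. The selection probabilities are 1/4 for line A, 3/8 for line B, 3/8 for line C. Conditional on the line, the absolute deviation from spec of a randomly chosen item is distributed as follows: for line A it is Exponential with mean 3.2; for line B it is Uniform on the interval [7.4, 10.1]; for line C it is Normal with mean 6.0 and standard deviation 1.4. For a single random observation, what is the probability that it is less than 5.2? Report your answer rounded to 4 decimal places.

0.3072

Conditional on each line, P(X < 5.2): A: 0.803088; B: 0; C: 0.283855.
By total probability, P(X < 5.2) = 0.25·0.803088 + 0.375·0 + 0.375·0.283855 = 0.307218.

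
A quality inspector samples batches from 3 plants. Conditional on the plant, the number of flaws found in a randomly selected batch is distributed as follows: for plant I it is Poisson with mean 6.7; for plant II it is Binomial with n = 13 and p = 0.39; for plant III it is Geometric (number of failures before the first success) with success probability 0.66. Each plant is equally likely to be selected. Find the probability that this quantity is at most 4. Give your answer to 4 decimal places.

0.5263

Conditional on each plant, P(X ≤ 4): I: 0.202159; II: 0.381155; III: 0.995456.
By total probability, P(X ≤ 4) = 0.333333·0.202159 + 0.333333·0.381155 + 0.333333·0.995456 = 0.526257.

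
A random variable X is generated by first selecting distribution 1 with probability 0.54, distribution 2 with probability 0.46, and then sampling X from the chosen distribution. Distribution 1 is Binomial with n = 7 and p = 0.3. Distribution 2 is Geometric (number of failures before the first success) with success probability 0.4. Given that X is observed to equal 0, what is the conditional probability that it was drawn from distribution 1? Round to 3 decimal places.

0.195

Likelihoods P(X=0 | ·): 1: 0.0823543; 2: 0.4.
Posterior ∝ prior × likelihood. Numerator for 1: 0.54·0.0823543 = 0.0444713.
Normalizing constant: 0.54·0.0823543 + 0.46·0.4 = 0.228471.
P(1 | observation) = 0.0444713 / 0.228471 = 0.194647.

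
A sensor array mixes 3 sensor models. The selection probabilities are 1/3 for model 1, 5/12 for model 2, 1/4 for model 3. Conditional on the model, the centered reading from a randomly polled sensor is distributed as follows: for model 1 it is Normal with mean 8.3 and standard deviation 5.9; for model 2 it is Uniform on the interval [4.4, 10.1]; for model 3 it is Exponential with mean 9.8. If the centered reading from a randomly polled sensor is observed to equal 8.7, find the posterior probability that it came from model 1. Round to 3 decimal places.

Likelihoods f(8.7 | ·): 1: 0.0674621; 2: 0.175439; 3: 0.0419978.
Posterior ∝ prior × likelihood. Numerator for 1: 0.333333·0.0674621 = 0.0224874.
Normalizing constant: 0.333333·0.0674621 + 0.416667·0.175439 + 0.25·0.0419978 = 0.106086.
P(1 | observation) = 0.0224874 / 0.106086 = 0.211973.

0.212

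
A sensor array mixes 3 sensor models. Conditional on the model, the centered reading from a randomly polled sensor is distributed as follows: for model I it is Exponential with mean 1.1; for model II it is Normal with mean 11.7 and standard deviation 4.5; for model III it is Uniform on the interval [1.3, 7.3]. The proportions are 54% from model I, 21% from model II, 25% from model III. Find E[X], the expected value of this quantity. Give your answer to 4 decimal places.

Component means — I: 1.1; II: 11.7; III: 4.3.
E[X] = 0.54·1.1 + 0.21·11.7 + 0.25·4.3 = 4.126.

4.1260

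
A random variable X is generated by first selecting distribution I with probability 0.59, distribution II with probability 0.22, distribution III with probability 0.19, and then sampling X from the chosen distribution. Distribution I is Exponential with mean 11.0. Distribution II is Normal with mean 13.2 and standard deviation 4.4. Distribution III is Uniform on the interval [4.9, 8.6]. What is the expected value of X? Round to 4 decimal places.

Component means — I: 11; II: 13.2; III: 6.75.
E[X] = 0.59·11 + 0.22·13.2 + 0.19·6.75 = 10.6765.

10.6765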